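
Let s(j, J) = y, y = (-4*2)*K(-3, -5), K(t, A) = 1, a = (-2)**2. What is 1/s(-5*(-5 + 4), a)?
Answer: -1/8 ≈ -0.12500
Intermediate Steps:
a = 4
y = -8 (y = -4*2*1 = -8*1 = -8)
s(j, J) = -8
1/s(-5*(-5 + 4), a) = 1/(-8) = -1/8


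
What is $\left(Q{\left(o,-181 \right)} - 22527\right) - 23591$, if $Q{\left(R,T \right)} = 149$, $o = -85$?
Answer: $-45969$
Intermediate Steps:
$\left(Q{\left(o,-181 \right)} - 22527\right) - 23591 = \left(149 - 22527\right) - 23591 = -22378 - 23591 = -45969$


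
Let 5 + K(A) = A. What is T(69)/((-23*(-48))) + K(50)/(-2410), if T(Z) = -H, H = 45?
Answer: -5271/88688 ≈ -0.059433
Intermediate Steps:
K(A) = -5 + A
T(Z) = -45 (T(Z) = -1*45 = -45)
T(69)/((-23*(-48))) + K(50)/(-2410) = -45/((-23*(-48))) + (-5 + 50)/(-2410) = -45/1104 + 45*(-1/2410) = -45*1/1104 - 9/482 = -15/368 - 9/482 = -5271/88688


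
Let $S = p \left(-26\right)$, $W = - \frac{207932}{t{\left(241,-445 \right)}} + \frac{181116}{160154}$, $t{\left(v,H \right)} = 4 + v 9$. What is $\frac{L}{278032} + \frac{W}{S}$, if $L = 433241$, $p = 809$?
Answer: $\frac{795133531074747317}{508808289717884624} \approx 1.5627$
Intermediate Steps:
$t{\left(v,H \right)} = 4 + 9 v$
$W = - \frac{16453788230}{174007321}$ ($W = - \frac{207932}{4 + 9 \cdot 241} + \frac{181116}{160154} = - \frac{207932}{4 + 2169} + 181116 \cdot \frac{1}{160154} = - \frac{207932}{2173} + \frac{90558}{80077} = - \frac{16453788230}{174007321} \approx -94.558$)
$S = -21034$ ($S = 809 \left(-26\right) = -21034$)
$\frac{L}{278032} + \frac{W}{S} = \frac{433241}{278032} - \frac{16453788230}{174007321 \left(-21034\right)} = 433241 \cdot \frac{1}{278032} - - \frac{8226894115}{1830034994957} = \frac{433241}{278032} + \frac{8226894115}{1830034994957} = \frac{795133531074747317}{508808289717884624}$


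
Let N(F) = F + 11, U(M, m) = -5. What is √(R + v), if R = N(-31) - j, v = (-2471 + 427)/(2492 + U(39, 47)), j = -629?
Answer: √3761684493/2487 ≈ 24.661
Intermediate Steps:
N(F) = 11 + F
v = -2044/2487 (v = (-2471 + 427)/(2492 - 5) = -2044/2487 ≈ -0.82187)
R = 609 (R = (11 - 31) - 1*(-629) = -20 + 629 = 609)
√(R + v) = √(609 - 2044/2487) = √(1512539/2487) = √3761684493/2487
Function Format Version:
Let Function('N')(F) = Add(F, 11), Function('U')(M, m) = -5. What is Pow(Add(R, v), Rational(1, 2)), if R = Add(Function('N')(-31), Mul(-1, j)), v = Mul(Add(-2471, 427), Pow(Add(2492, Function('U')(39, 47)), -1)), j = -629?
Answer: Mul(Rational(1, 2487), Pow(3761684493, Rational(1, 2))) ≈ 24.661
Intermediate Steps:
Function('N')(F) = Add(11, F)
v = Rational(-2044, 2487) (v = Mul(Add(-2471, 427), Pow(Add(2492, -5), -1)) = Mul(-2044, Pow(2487, -1)) = Mul(-2044, Rational(1, 2487)) = Rational(-2044, 2487) ≈ -0.82187)
R = 609 (R = Add(Add(11, -31), Mul(-1, -629)) = Add(-20, 629) = 609)
Pow(Add(R, v), Rational(1, 2)) = Pow(Add(609, Rational(-2044, 2487)), Rational(1, 2)) = Pow(Rational(1512539, 2487), Rational(1, 2)) = Mul(Rational(1, 2487), Pow(3761684493, Rational(1, 2)))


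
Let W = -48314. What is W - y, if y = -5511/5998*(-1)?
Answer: -289792883/5998 ≈ -48315.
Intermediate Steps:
y = 5511/5998 (y = -5511*1/5998*(-1) = -5511/5998*(-1) = 5511/5998 ≈ 0.91881)
W - y = -48314 - 1*5511/5998 = -48314 - 5511/5998 = -289792883/5998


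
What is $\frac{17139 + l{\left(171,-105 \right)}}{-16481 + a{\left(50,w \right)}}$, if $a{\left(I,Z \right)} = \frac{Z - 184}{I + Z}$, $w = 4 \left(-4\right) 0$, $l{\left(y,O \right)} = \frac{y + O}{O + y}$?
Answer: $- \frac{428500}{412117} \approx -1.0398$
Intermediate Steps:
$l{\left(y,O \right)} = 1$ ($l{\left(y,O \right)} = \frac{O + y}{O + y} = 1$)
$w = 0$ ($w = \left(-16\right) 0 = 0$)
$a{\left(I,Z \right)} = \frac{-184 + Z}{I + Z}$
$\frac{17139 + l{\left(171,-105 \right)}}{-16481 + a{\left(50,w \right)}} = \frac{17139 + 1}{-16481 + \frac{-184 + 0}{50 + 0}} = \frac{17140}{-16481 + \frac{1}{50} \left(-184\right)} = \frac{17140}{-16481 - \frac{92}{25}} = \frac{17140}{- \frac{412117}{25}} = 17140 \left(- \frac{25}{412117}\right) = - \frac{428500}{412117}$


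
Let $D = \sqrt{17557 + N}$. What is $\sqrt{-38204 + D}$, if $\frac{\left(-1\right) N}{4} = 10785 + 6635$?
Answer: $\sqrt{-38204 + i \sqrt{52123}} \approx 0.584 + 195.46 i$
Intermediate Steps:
$N = -69680$ ($N = - 4 \left(10785 + 6635\right) = \left(-4\right) 17420 = -69680$)
$D = i \sqrt{52123}$ ($D = \sqrt{17557 - 69680} = \sqrt{-52123} = i \sqrt{52123} \approx 228.3 i$)
$\sqrt{-38204 + D} = \sqrt{-38204 + i \sqrt{52123}}$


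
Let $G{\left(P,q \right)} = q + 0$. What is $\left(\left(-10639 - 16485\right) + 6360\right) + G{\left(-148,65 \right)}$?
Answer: $-20699$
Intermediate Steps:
$G{\left(P,q \right)} = q$
$\left(\left(-10639 - 16485\right) + 6360\right) + G{\left(-148,65 \right)} = \left(\left(-10639 - 16485\right) + 6360\right) + 65 = \left(-27124 + 6360\right) + 65 = -20764 + 65 = -20699$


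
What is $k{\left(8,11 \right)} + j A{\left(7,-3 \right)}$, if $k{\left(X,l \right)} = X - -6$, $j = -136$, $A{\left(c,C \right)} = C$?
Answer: $422$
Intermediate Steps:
$k{\left(X,l \right)} = 6 + X$ ($k{\left(X,l \right)} = X + 6 = 6 + X$)
$k{\left(8,11 \right)} + j A{\left(7,-3 \right)} = \left(6 + 8\right) - -408 = 14 + 408 = 422$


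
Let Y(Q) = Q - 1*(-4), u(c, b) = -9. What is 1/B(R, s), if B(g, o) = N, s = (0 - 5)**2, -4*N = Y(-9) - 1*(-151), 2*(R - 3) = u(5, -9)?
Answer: -2/73 ≈ -0.027397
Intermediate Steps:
Y(Q) = 4 + Q (Y(Q) = Q + 4 = 4 + Q)
R = -3/2 (R = 3 + (1/2)*(-9) = 3 - 9/2 = -3/2 ≈ -1.5000)
N = -73/2 (N = -((4 - 9) - 1*(-151))/4 = -(-5 + 151)/4 = -1/4*146 = -73/2 ≈ -36.500)
s = 25 (s = (-5)**2 = 25)
B(g, o) = -73/2
1/B(R, s) = 1/(-73/2) = -2/73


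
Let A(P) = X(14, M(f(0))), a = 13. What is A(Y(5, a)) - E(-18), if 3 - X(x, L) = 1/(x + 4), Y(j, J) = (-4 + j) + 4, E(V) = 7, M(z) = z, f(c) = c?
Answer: -73/18 ≈ -4.0556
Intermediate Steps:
Y(j, J) = j
X(x, L) = 3 - 1/(4 + x) (X(x, L) = 3 - 1/(x + 4) = 3 - 1/(4 + x))
A(P) = 53/18 (A(P) = (11 + 3*14)/(4 + 14) = (11 + 42)/18 = (1/18)*53 = 53/18)
A(Y(5, a)) - E(-18) = 53/18 - 1*7 = 53/18 - 7 = -73/18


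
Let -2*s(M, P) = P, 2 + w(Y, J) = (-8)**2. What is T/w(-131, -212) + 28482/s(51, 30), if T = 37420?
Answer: -200764/155 ≈ -1295.3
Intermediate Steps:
w(Y, J) = 62 (w(Y, J) = -2 + (-8)**2 = -2 + 64 = 62)
s(M, P) = -P/2
T/w(-131, -212) + 28482/s(51, 30) = 37420/62 + 28482/((-1/2*30)) = 37420*(1/62) + 28482/(-15) = 18710/31 + 28482*(-1/15) = 18710/31 - 9494/5 = -200764/155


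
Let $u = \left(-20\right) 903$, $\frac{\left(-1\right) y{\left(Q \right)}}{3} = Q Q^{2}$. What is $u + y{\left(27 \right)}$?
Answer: $-77109$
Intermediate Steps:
$y{\left(Q \right)} = - 3 Q^{3}$ ($y{\left(Q \right)} = - 3 Q Q^{2} = - 3 Q^{3}$)
$u = -18060$
$u + y{\left(27 \right)} = -18060 - 3 \cdot 27^{3} = -18060 - 59049 = -77109$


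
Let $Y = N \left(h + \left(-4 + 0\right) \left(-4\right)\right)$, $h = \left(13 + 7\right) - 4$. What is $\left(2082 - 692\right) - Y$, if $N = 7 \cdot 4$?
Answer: $494$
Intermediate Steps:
$h = 16$ ($h = 20 - 4 = 16$)
$N = 28$
$Y = 896$ ($Y = 28 \left(16 + \left(-4 + 0\right) \left(-4\right)\right) = 28 \left(16 - -16\right) = 28 \left(16 + 16\right) = 28 \cdot 32 = 896$)
$\left(2082 - 692\right) - Y = \left(2082 - 692\right) - 896 = 1390 - 896 = 494$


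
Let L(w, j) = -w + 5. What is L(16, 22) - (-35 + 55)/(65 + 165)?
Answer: -255/23 ≈ -11.087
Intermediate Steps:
L(w, j) = 5 - w
L(16, 22) - (-35 + 55)/(65 + 165) = (5 - 1*16) - (-35 + 55)/(65 + 165) = (5 - 16) - 20/230 = -11 - 20/230 = -11 - 1*2/23 = -11 - 2/23 = -255/23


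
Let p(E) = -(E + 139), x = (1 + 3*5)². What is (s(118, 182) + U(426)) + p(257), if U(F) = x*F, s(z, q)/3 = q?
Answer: 109206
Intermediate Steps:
s(z, q) = 3*q
x = 256 (x = (1 + 15)² = 16² = 256)
p(E) = -139 - E (p(E) = -(139 + E) = -139 - E)
U(F) = 256*F
(s(118, 182) + U(426)) + p(257) = (3*182 + 256*426) + (-139 - 1*257) = (546 + 109056) + (-139 - 257) = 109602 - 396 = 109206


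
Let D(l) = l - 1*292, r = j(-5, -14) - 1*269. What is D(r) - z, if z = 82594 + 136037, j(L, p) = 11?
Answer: -219181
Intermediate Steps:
z = 218631
r = -258 (r = 11 - 1*269 = 11 - 269 = -258)
D(l) = -292 + l (D(l) = l - 292 = -292 + l)
D(r) - z = (-292 - 258) - 1*218631 = -550 - 218631 = -219181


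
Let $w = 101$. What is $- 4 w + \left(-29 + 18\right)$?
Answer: $-415$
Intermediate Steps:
$- 4 w + \left(-29 + 18\right) = \left(-4\right) 101 + \left(-29 + 18\right) = -404 - 11 = -415$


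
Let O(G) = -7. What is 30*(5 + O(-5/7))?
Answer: -60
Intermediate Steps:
30*(5 + O(-5/7)) = 30*(5 - 7) = 30*(-2) = -60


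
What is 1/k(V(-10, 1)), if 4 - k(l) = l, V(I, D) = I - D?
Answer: 1/15 ≈ 0.066667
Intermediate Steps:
k(l) = 4 - l
1/k(V(-10, 1)) = 1/(4 - (-10 - 1*1)) = 1/(4 - (-10 - 1)) = 1/(4 - 1*(-11)) = 1/(4 + 11) = 1/15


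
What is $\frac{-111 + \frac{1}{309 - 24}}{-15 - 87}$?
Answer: $\frac{15817}{14535} \approx 1.0882$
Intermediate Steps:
$\frac{-111 + \frac{1}{309 - 24}}{-15 - 87} = \frac{-111 + \frac{1}{285}}{-102} = \left(-111 + \frac{1}{285}\right) \left(- \frac{1}{102}\right) = \left(- \frac{31634}{285}\right) \left(- \frac{1}{102}\right) = \frac{15817}{14535}$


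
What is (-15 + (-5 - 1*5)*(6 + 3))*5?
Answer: -525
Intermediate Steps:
(-15 + (-5 - 1*5)*(6 + 3))*5 = (-15 + (-5 - 5)*9)*5 = (-15 - 10*9)*5 = (-15 - 90)*5 = -105*5 = -525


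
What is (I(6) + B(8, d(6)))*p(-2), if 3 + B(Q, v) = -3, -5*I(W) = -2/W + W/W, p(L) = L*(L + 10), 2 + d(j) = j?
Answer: 1472/15 ≈ 98.133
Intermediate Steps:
d(j) = -2 + j
p(L) = L*(10 + L)
I(W) = -1/5 + 2/(5*W) (I(W) = -(-2/W + W/W)/5 = -(-2/W + 1)/5 = -(1 - 2/W)/5 = -1/5 + 2/(5*W))
B(Q, v) = -6 (B(Q, v) = -3 - 3 = -6)
(I(6) + B(8, d(6)))*p(-2) = ((1/5)*(2 - 1*6)/6 - 6)*(-2*(10 - 2)) = ((1/5)*(1/6)*(2 - 6) - 6)*(-2*8) = ((1/5)*(1/6)*(-4) - 6)*(-16) = (-2/15 - 6)*(-16) = -92/15*(-16) = 1472/15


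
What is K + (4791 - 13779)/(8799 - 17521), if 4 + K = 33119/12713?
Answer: -2885913/7920199 ≈ -0.36437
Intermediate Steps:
K = -17733/12713 (K = -4 + 33119/12713 = -17733/12713 ≈ -1.3949)
K + (4791 - 13779)/(8799 - 17521) = -17733/12713 + (4791 - 13779)/(8799 - 17521) = -17733/12713 - 8988/(-8722) = -17733/12713 - 8988*(-1/8722) = -17733/12713 + 642/623 = -2885913/7920199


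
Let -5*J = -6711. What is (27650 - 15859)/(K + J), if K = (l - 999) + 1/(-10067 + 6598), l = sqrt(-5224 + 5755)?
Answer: 1217436062441105/35276065102126 - 10641932561325*sqrt(59)/35276065102126 ≈ 32.194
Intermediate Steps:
J = 6711/5 (J = -1/5*(-6711) = 6711/5 ≈ 1342.2)
l = 3*sqrt(59) (l = sqrt(531) = 3*sqrt(59) ≈ 23.043)
K = -3465532/3469 + 3*sqrt(59) (K = (3*sqrt(59) - 999) + 1/(-10067 + 6598) = (-999 + 3*sqrt(59)) + 1/(-3469) = (-999 + 3*sqrt(59)) - 1/3469 = -3465532/3469 + 3*sqrt(59) ≈ -975.96)
(27650 - 15859)/(K + J) = (27650 - 15859)/((-3465532/3469 + 3*sqrt(59)) + 6711/5) = 11791/(5952799/17345 + 3*sqrt(59))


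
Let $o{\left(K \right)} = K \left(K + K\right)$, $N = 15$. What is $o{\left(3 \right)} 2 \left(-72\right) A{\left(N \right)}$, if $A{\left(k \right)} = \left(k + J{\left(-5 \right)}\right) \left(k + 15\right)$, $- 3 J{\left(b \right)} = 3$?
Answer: $-1088640$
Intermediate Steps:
$o{\left(K \right)} = 2 K^{2}$ ($o{\left(K \right)} = K 2 K = 2 K^{2}$)
$J{\left(b \right)} = -1$ ($J{\left(b \right)} = \left(- \frac{1}{3}\right) 3 = -1$)
$A{\left(k \right)} = \left(-1 + k\right) \left(15 + k\right)$ ($A{\left(k \right)} = \left(k - 1\right) \left(k + 15\right) = \left(-1 + k\right) \left(15 + k\right)$)
$o{\left(3 \right)} 2 \left(-72\right) A{\left(N \right)} = 2 \cdot 3^{2} \cdot 2 \left(-72\right) \left(-15 + 15^{2} + 14 \cdot 15\right) = 2 \cdot 9 \cdot 2 \left(-72\right) \left(-15 + 225 + 210\right) = 18 \cdot 2 \left(-72\right) 420 = 36 \left(-72\right) 420 = \left(-2592\right) 420 = -1088640$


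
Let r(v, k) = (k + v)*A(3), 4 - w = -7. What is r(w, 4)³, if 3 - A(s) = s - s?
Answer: 91125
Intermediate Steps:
w = 11 (w = 4 - 1*(-7) = 4 + 7 = 11)
A(s) = 3 (A(s) = 3 - (s - s) = 3 - 1*0 = 3 + 0 = 3)
r(v, k) = 3*k + 3*v (r(v, k) = (k + v)*3 = 3*k + 3*v)
r(w, 4)³ = (3*4 + 3*11)³ = (12 + 33)³ = 45³ = 91125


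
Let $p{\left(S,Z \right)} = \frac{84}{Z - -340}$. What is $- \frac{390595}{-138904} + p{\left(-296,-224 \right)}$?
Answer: $\frac{14244239}{4028216} \approx 3.5361$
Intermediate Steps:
$p{\left(S,Z \right)} = \frac{84}{340 + Z}$ ($p{\left(S,Z \right)} = \frac{84}{Z + 340} = \frac{84}{340 + Z}$)
$- \frac{390595}{-138904} + p{\left(-296,-224 \right)} = - \frac{390595}{-138904} + \frac{84}{340 - 224} = \left(-390595\right) \left(- \frac{1}{138904}\right) + \frac{84}{116} = \frac{390595}{138904} + 84 \cdot \frac{1}{116} = \frac{390595}{138904} + \frac{21}{29} = \frac{14244239}{4028216}$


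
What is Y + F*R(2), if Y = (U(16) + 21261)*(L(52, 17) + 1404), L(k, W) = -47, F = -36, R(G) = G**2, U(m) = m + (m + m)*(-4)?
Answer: 28699049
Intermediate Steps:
U(m) = -7*m (U(m) = m + (2*m)*(-4) = m - 8*m = -7*m)
Y = 28699193 (Y = (-7*16 + 21261)*(-47 + 1404) = (-112 + 21261)*1357 = 21149*1357 = 28699193)
Y + F*R(2) = 28699193 - 36*2**2 = 28699193 - 36*4 = 28699193 - 144 = 28699049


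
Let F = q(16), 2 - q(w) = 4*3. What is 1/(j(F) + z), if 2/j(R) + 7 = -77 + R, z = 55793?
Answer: 47/2622270 ≈ 1.7923e-5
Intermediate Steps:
q(w) = -10 (q(w) = 2 - 4*3 = 2 - 1*12 = 2 - 12 = -10)
F = -10
j(R) = 2/(-84 + R) (j(R) = 2/(-7 + (-77 + R)) = 2/(-84 + R))
1/(j(F) + z) = 1/(2/(-84 - 10) + 55793) = 1/(2/(-94) + 55793) = 1/(2*(-1/94) + 55793) = 1/(-1/47 + 55793) = 1/(2622270/47) = 47/2622270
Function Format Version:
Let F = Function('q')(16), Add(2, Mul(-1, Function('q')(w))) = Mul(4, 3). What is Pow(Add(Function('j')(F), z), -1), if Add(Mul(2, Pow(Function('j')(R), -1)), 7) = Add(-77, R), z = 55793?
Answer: Rational(47, 2622270) ≈ 1.7923e-5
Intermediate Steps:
Function('q')(w) = -10 (Function('q')(w) = Add(2, Mul(-1, Mul(4, 3))) = Add(2, Mul(-1, 12)) = Add(2, -12) = -10)
F = -10
Function('j')(R) = Mul(2, Pow(Add(-84, R), -1)) (Function('j')(R) = Mul(2, Pow(Add(-7, Add(-77, R)), -1)) = Mul(2, Pow(Add(-84, R), -1)))
Pow(Add(Function('j')(F), z), -1) = Pow(Add(Mul(2, Pow(Add(-84, -10), -1)), 55793), -1) = Pow(Add(Mul(2, Pow(-94, -1)), 55793), -1) = Pow(Add(Mul(2, Rational(-1, 94)), 55793), -1) = Pow(Add(Rational(-1, 47), 55793), -1) = Pow(Rational(2622270, 47), -1) = Rational(47, 2622270)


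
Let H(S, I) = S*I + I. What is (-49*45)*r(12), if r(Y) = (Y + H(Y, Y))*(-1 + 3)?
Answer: -740880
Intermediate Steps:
H(S, I) = I + I*S (H(S, I) = I*S + I = I + I*S)
r(Y) = 2*Y + 2*Y*(1 + Y) (r(Y) = (Y + Y*(1 + Y))*(-1 + 3) = (Y + Y*(1 + Y))*2 = 2*Y + 2*Y*(1 + Y))
(-49*45)*r(12) = (-49*45)*(2*12*(2 + 12)) = -4410*12*14 = -2205*336 = -740880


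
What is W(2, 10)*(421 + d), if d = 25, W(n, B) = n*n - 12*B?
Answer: -51736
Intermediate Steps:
W(n, B) = n² - 12*B
W(2, 10)*(421 + d) = (2² - 12*10)*(421 + 25) = (4 - 120)*446 = -116*446 = -51736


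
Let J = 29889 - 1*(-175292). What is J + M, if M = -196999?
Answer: 8182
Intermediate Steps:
J = 205181 (J = 29889 + 175292 = 205181)
J + M = 205181 - 196999 = 8182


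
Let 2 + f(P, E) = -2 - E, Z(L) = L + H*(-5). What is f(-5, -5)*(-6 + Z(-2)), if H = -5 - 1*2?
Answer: 27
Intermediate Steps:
H = -7 (H = -5 - 2 = -7)
Z(L) = 35 + L (Z(L) = L - 7*(-5) = L + 35 = 35 + L)
f(P, E) = -4 - E (f(P, E) = -2 + (-2 - E) = -4 - E)
f(-5, -5)*(-6 + Z(-2)) = (-4 - 1*(-5))*(-6 + (35 - 2)) = (-4 + 5)*(-6 + 33) = 1*27 = 27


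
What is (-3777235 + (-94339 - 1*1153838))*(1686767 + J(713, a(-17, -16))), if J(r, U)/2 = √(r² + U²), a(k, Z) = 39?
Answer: -8476699123004 - 10050824*√509890 ≈ -8.4839e+12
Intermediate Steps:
J(r, U) = 2*√(U² + r²) (J(r, U) = 2*√(r² + U²) = 2*√(U² + r²))
(-3777235 + (-94339 - 1*1153838))*(1686767 + J(713, a(-17, -16))) = (-3777235 + (-94339 - 1*1153838))*(1686767 + 2*√(39² + 713²)) = (-3777235 + (-94339 - 1153838))*(1686767 + 2*√(1521 + 508369)) = (-3777235 - 1248177)*(1686767 + 2*√509890) = -5025412*(1686767 + 2*√509890) = -8476699123004 - 10050824*√509890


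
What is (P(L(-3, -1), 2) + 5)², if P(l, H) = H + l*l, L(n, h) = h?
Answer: 64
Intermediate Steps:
P(l, H) = H + l²
(P(L(-3, -1), 2) + 5)² = ((2 + (-1)²) + 5)² = ((2 + 1) + 5)² = (3 + 5)² = 8² = 64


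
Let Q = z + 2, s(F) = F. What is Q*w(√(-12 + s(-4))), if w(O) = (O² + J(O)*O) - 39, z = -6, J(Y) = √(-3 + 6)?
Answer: 220 - 16*I*√3 ≈ 220.0 - 27.713*I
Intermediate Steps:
J(Y) = √3
Q = -4 (Q = -6 + 2 = -4)
w(O) = -39 + O² + O*√3 (w(O) = (O² + √3*O) - 39 = (O² + O*√3) - 39 = -39 + O² + O*√3)
Q*w(√(-12 + s(-4))) = -4*(-39 + (√(-12 - 4))² + √(-12 - 4)*√3) = -4*(-39 + (√(-16))² + √(-16)*√3) = -4*(-39 + (4*I)² + (4*I)*√3) = -4*(-39 - 16 + 4*I*√3) = -4*(-55 + 4*I*√3) = 220 - 16*I*√3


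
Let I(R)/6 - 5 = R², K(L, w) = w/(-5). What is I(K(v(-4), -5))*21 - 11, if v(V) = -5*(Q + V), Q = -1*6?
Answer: 745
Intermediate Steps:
Q = -6
v(V) = 30 - 5*V (v(V) = -5*(-6 + V) = 30 - 5*V)
K(L, w) = -w/5 (K(L, w) = w*(-⅕) = -w/5)
I(R) = 30 + 6*R²
I(K(v(-4), -5))*21 - 11 = (30 + 6*(-⅕*(-5))²)*21 - 11 = (30 + 6*1²)*21 - 11 = (30 + 6*1)*21 - 11 = (30 + 6)*21 - 11 = 36*21 - 11 = 756 - 11 = 745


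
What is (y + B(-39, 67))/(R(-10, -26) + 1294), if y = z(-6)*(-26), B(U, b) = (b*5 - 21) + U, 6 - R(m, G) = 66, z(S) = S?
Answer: 431/1234 ≈ 0.34927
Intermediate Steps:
R(m, G) = -60 (R(m, G) = 6 - 1*66 = 6 - 66 = -60)
B(U, b) = -21 + U + 5*b (B(U, b) = (5*b - 21) + U = (-21 + 5*b) + U = -21 + U + 5*b)
y = 156 (y = -6*(-26) = 156)
(y + B(-39, 67))/(R(-10, -26) + 1294) = (156 + (-21 - 39 + 5*67))/(-60 + 1294) = (156 + (-21 - 39 + 335))/1234 = (156 + 275)*(1/1234) = 431*(1/1234) = 431/1234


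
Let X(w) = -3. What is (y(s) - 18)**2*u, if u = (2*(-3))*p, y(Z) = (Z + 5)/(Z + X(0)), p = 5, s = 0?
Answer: -34810/3 ≈ -11603.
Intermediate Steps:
y(Z) = (5 + Z)/(-3 + Z) (y(Z) = (Z + 5)/(Z - 3) = (5 + Z)/(-3 + Z))
u = -30 (u = (2*(-3))*5 = -6*5 = -30)
(y(s) - 18)**2*u = ((5 + 0)/(-3 + 0) - 18)**2*(-30) = (5/(-3) - 18)**2*(-30) = (-1/3*5 - 18)**2*(-30) = (-5/3 - 18)**2*(-30) = (-59/3)**2*(-30) = (3481/9)*(-30) = -34810/3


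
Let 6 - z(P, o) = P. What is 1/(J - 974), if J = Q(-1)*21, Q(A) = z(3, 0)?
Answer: -1/911 ≈ -0.0010977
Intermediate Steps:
z(P, o) = 6 - P
Q(A) = 3 (Q(A) = 6 - 1*3 = 6 - 3 = 3)
J = 63 (J = 3*21 = 63)
1/(J - 974) = 1/(63 - 974) = 1/(-911) = -1/911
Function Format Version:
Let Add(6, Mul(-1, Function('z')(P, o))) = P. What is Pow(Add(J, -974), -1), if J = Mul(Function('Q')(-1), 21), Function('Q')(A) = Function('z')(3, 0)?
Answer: Rational(-1, 911) ≈ -0.0010977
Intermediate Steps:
Function('z')(P, o) = Add(6, Mul(-1, P))
Function('Q')(A) = 3 (Function('Q')(A) = Add(6, Mul(-1, 3)) = Add(6, -3) = 3)
J = 63 (J = Mul(3, 21) = 63)
Pow(Add(J, -974), -1) = Pow(Add(63, -974), -1) = Pow(-911, -1) = Rational(-1, 911)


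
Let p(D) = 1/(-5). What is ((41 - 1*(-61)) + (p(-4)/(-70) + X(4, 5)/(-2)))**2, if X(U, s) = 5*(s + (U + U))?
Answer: 147938569/30625 ≈ 4830.6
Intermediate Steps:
X(U, s) = 5*s + 10*U (X(U, s) = 5*(s + 2*U) = 5*s + 10*U)
p(D) = -1/5
((41 - 1*(-61)) + (p(-4)/(-70) + X(4, 5)/(-2)))**2 = ((41 - 1*(-61)) + (-1/5/(-70) + (5*5 + 10*4)/(-2)))**2 = ((41 + 61) + (-1/5*(-1/70) + (25 + 40)*(-1/2)))**2 = (102 + (1/350 + 65*(-1/2)))**2 = (102 + (1/350 - 65/2))**2 = (102 - 5687/175)**2 = (12163/175)**2 = 147938569/30625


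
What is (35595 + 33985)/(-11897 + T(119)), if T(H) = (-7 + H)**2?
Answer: 69580/647 ≈ 107.54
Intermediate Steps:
(35595 + 33985)/(-11897 + T(119)) = (35595 + 33985)/(-11897 + (-7 + 119)**2) = 69580/(-11897 + 112**2) = 69580/(-11897 + 12544) = 69580/647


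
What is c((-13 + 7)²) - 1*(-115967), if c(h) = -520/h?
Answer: 1043573/9 ≈ 1.1595e+5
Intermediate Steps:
c((-13 + 7)²) - 1*(-115967) = -520/(-13 + 7)² - 1*(-115967) = -520/((-6)²) + 115967 = -520/36 + 115967 = -520*1/36 + 115967 = -130/9 + 115967 = 1043573/9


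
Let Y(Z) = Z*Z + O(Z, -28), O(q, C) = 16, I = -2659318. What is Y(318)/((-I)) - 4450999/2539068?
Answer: -827130030083/482299231116 ≈ -1.7150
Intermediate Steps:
Y(Z) = 16 + Z² (Y(Z) = Z*Z + 16 = Z² + 16 = 16 + Z²)
Y(318)/((-I)) - 4450999/2539068 = (16 + 318²)/((-1*(-2659318))) - 4450999/2539068 = (16 + 101124)/2659318 - 4450999*1/2539068 = 101140*(1/2659318) - 635857/362724 = 50570/1329659 - 635857/362724 = -827130030083/482299231116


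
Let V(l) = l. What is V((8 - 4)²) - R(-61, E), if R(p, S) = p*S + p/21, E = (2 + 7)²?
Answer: 104158/21 ≈ 4959.9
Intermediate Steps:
E = 81 (E = 9² = 81)
R(p, S) = p/21 + S*p (R(p, S) = S*p + p*(1/21) = S*p + p/21 = p/21 + S*p)
V((8 - 4)²) - R(-61, E) = (8 - 4)² - (-61)*(1/21 + 81) = 4² - (-61)*1702/21 = 16 - 1*(-103822/21) = 16 + 103822/21 = 104158/21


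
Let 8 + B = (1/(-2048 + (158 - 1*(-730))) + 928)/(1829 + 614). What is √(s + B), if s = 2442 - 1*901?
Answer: √3078595824275930/1416940 ≈ 39.158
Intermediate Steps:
B = -21594561/2833880 (B = -8 + (1/(-2048 + (158 - 1*(-730))) + 928)/(1829 + 614) = -8 + (1/(-2048 + (158 + 730)) + 928)/2443 = -8 + (1/(-2048 + 888) + 928)*(1/2443) = -8 + (1/(-1160) + 928)*(1/2443) = -8 + (-1/1160 + 928)*(1/2443) = -8 + (1076479/1160)*(1/2443) = -8 + 1076479/2833880 = -21594561/2833880 ≈ -7.6201)
s = 1541 (s = 2442 - 901 = 1541)
√(s + B) = √(1541 - 21594561/2833880) = √(4345414519/2833880) = √3078595824275930/1416940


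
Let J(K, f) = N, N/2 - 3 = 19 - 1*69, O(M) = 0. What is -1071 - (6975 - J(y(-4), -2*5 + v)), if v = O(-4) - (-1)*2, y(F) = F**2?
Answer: -8140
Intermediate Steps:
N = -94 (N = 6 + 2*(19 - 1*69) = 6 + 2*(19 - 69) = 6 + 2*(-50) = 6 - 100 = -94)
v = 2 (v = 0 - (-1)*2 = 0 - 1*(-2) = 0 + 2 = 2)
J(K, f) = -94
-1071 - (6975 - J(y(-4), -2*5 + v)) = -1071 - (6975 - 1*(-94)) = -1071 - (6975 + 94) = -1071 - 1*7069 = -1071 - 7069 = -8140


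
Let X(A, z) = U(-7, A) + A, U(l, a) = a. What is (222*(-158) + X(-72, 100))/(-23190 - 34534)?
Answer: 8805/14431 ≈ 0.61014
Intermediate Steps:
X(A, z) = 2*A (X(A, z) = A + A = 2*A)
(222*(-158) + X(-72, 100))/(-23190 - 34534) = (222*(-158) + 2*(-72))/(-23190 - 34534) = (-35076 - 144)/(-57724) = -35220*(-1/57724) = 8805/14431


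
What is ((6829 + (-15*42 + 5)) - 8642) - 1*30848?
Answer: -33286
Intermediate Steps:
((6829 + (-15*42 + 5)) - 8642) - 1*30848 = ((6829 + (-630 + 5)) - 8642) - 30848 = ((6829 - 625) - 8642) - 30848 = (6204 - 8642) - 30848 = -2438 - 30848 = -33286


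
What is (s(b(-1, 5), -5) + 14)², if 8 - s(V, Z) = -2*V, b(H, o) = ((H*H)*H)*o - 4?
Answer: 16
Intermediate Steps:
b(H, o) = -4 + o*H³ (b(H, o) = (H²*H)*o - 4 = H³*o - 4 = o*H³ - 4 = -4 + o*H³)
s(V, Z) = 8 + 2*V (s(V, Z) = 8 - (-2)*V = 8 + 2*V)
(s(b(-1, 5), -5) + 14)² = ((8 + 2*(-4 + 5*(-1)³)) + 14)² = ((8 + 2*(-4 + 5*(-1))) + 14)² = ((8 + 2*(-4 - 5)) + 14)² = ((8 + 2*(-9)) + 14)² = ((8 - 18) + 14)² = (-10 + 14)² = 4² = 16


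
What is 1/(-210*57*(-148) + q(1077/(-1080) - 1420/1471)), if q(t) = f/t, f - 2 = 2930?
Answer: 1039289/1839610150920 ≈ 5.6495e-7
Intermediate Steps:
f = 2932 (f = 2 + 2930 = 2932)
q(t) = 2932/t
1/(-210*57*(-148) + q(1077/(-1080) - 1420/1471)) = 1/(-210*57*(-148) + 2932/(1077/(-1080) - 1420/1471)) = 1/(-11970*(-148) + 2932/(1077*(-1/1080) - 1420*1/1471)) = 1/(1771560 + 2932/(-359/360 - 1420/1471)) = 1/(1771560 + 2932/(-1039289/529560)) = 1/(1771560 + 2932*(-529560/1039289)) = 1/(1771560 - 1552669920/1039289) = 1/(1839610150920/1039289) = 1039289/1839610150920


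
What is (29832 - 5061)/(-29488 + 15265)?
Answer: -8257/4741 ≈ -1.7416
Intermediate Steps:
(29832 - 5061)/(-29488 + 15265) = 24771/(-14223) = 24771*(-1/14223) = -8257/4741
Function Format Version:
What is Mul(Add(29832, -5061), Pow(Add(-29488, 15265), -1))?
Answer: Rational(-8257, 4741) ≈ -1.7416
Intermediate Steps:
Mul(Add(29832, -5061), Pow(Add(-29488, 15265), -1)) = Mul(24771, Pow(-14223, -1)) = Mul(24771, Rational(-1, 14223)) = Rational(-8257, 4741)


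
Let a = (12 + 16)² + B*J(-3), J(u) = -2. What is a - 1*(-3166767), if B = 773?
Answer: 3166005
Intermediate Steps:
a = -762 (a = (12 + 16)² + 773*(-2) = 28² - 1546 = 784 - 1546 = -762)
a - 1*(-3166767) = -762 - 1*(-3166767) = -762 + 3166767 = 3166005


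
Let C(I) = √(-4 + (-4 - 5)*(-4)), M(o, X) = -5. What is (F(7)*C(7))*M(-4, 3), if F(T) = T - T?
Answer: 0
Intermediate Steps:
F(T) = 0
C(I) = 4*√2 (C(I) = √(-4 - 9*(-4)) = √(-4 + 36) = √32 = 4*√2)
(F(7)*C(7))*M(-4, 3) = (0*(4*√2))*(-5) = 0*(-5) = 0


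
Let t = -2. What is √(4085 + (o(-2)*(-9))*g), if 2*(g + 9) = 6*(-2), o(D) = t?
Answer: √3815 ≈ 61.766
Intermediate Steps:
o(D) = -2
g = -15 (g = -9 + (6*(-2))/2 = -9 + (½)*(-12) = -9 - 6 = -15)
√(4085 + (o(-2)*(-9))*g) = √(4085 - 2*(-9)*(-15)) = √(4085 + 18*(-15)) = √(4085 - 270) = √3815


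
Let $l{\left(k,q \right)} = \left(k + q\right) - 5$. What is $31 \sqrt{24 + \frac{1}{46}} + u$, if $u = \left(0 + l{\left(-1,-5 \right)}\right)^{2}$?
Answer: $121 + \frac{31 \sqrt{50830}}{46} \approx 272.94$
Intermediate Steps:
$l{\left(k,q \right)} = -5 + k + q$
$u = 121$ ($u = \left(0 - 11\right)^{2} = \left(-11\right)^{2} = 121$)
$31 \sqrt{24 + \frac{1}{46}} + u = 31 \sqrt{24 + \frac{1}{46}} + 121 = 31 \sqrt{\frac{1105}{46}} + 121 = 31 \frac{\sqrt{50830}}{46} + 121 = \frac{31 \sqrt{50830}}{46} + 121 = 121 + \frac{31 \sqrt{50830}}{46}$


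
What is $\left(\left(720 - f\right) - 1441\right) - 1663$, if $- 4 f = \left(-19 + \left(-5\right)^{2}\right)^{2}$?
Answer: $-2375$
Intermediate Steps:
$f = -9$ ($f = - \frac{\left(-19 + \left(-5\right)^{2}\right)^{2}}{4} = - \frac{\left(-19 + 25\right)^{2}}{4} = - \frac{6^{2}}{4} = \left(- \frac{1}{4}\right) 36 = -9$)
$\left(\left(720 - f\right) - 1441\right) - 1663 = \left(\left(720 - -9\right) - 1441\right) - 1663 = \left(\left(720 + 9\right) - 1441\right) - 1663 = \left(729 - 1441\right) - 1663 = -712 - 1663 = -2375$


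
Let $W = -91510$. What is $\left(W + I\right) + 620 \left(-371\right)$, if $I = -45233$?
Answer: $-366763$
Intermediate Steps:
$\left(W + I\right) + 620 \left(-371\right) = \left(-91510 - 45233\right) + 620 \left(-371\right) = -136743 - 230020 = -366763$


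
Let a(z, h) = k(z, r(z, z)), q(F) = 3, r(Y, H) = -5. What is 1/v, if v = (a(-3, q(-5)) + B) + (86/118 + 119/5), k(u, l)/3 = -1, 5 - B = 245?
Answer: -295/64449 ≈ -0.0045773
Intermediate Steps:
B = -240 (B = 5 - 1*245 = 5 - 245 = -240)
k(u, l) = -3 (k(u, l) = 3*(-1) = -3)
a(z, h) = -3
v = -64449/295 (v = (-3 - 240) + (86/118 + 119/5) = -243 + (86*(1/118) + 119*(1/5)) = -243 + (43/59 + 119/5) = -243 + 7236/295 = -64449/295 ≈ -218.47)
1/v = 1/(-64449/295) = -295/64449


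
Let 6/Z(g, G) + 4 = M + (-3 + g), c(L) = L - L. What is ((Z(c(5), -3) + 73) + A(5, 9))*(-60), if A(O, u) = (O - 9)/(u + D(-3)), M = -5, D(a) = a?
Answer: -4310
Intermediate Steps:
A(O, u) = (-9 + O)/(-3 + u) (A(O, u) = (O - 9)/(u - 3) = (-9 + O)/(-3 + u))
c(L) = 0
Z(g, G) = 6/(-12 + g) (Z(g, G) = 6/(-4 + (-5 + (-3 + g))) = 6/(-4 + (-8 + g)) = 6/(-12 + g))
((Z(c(5), -3) + 73) + A(5, 9))*(-60) = ((6/(-12 + 0) + 73) + (-9 + 5)/(-3 + 9))*(-60) = ((6/(-12) + 73) - 4/6)*(-60) = ((6*(-1/12) + 73) + (⅙)*(-4))*(-60) = ((-½ + 73) - ⅔)*(-60) = (145/2 - ⅔)*(-60) = (431/6)*(-60) = -4310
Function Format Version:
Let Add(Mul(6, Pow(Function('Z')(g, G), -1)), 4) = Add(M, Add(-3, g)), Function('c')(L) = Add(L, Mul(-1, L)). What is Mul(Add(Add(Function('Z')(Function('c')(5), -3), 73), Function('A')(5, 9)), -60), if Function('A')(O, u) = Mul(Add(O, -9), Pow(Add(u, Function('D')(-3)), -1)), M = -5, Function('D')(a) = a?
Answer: -4310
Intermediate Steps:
Function('A')(O, u) = Mul(Pow(Add(-3, u), -1), Add(-9, O)) (Function('A')(O, u) = Mul(Add(O, -9), Pow(Add(u, -3), -1)) = Mul(Add(-9, O), Pow(Add(-3, u), -1)) = Mul(Pow(Add(-3, u), -1), Add(-9, O)))
Function('c')(L) = 0
Function('Z')(g, G) = Mul(6, Pow(Add(-12, g), -1)) (Function('Z')(g, G) = Mul(6, Pow(Add(-4, Add(-5, Add(-3, g))), -1)) = Mul(6, Pow(Add(-4, Add(-8, g)), -1)) = Mul(6, Pow(Add(-12, g), -1)))
Mul(Add(Add(Function('Z')(Function('c')(5), -3), 73), Function('A')(5, 9)), -60) = Mul(Add(Add(Mul(6, Pow(Add(-12, 0), -1)), 73), Mul(Pow(Add(-3, 9), -1), Add(-9, 5))), -60) = Mul(Add(Add(Mul(6, Pow(-12, -1)), 73), Mul(Pow(6, -1), -4)), -60) = Mul(Add(Add(Mul(6, Rational(-1, 12)), 73), Mul(Rational(1, 6), -4)), -60) = Mul(Add(Add(Rational(-1, 2), 73), Rational(-2, 3)), -60) = Mul(Add(Rational(145, 2), Rational(-2, 3)), -60) = Mul(Rational(431, 6), -60) = -4310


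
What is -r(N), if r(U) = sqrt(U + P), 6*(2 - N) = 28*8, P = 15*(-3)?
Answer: -I*sqrt(723)/3 ≈ -8.9629*I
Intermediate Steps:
P = -45
N = -106/3 (N = 2 - 14*8/3 = 2 - 1/6*224 = 2 - 112/3 = -106/3 ≈ -35.333)
r(U) = sqrt(-45 + U) (r(U) = sqrt(U - 45) = sqrt(-45 + U))
-r(N) = -sqrt(-45 - 106/3) = -sqrt(-241/3) = -I*sqrt(723)/3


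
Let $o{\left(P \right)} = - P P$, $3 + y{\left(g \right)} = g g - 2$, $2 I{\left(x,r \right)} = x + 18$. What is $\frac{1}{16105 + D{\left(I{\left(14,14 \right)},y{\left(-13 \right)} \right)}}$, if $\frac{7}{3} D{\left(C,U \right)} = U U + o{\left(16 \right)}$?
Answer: $\frac{7}{192655} \approx 3.6334 \cdot 10^{-5}$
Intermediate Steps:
$I{\left(x,r \right)} = 9 + \frac{x}{2}$ ($I{\left(x,r \right)} = \frac{x + 18}{2} = \frac{18 + x}{2} = 9 + \frac{x}{2}$)
$y{\left(g \right)} = -5 + g^{2}$ ($y{\left(g \right)} = -3 + \left(g g - 2\right) = -3 + \left(g^{2} - 2\right) = -3 + \left(-2 + g^{2}\right) = -5 + g^{2}$)
$o{\left(P \right)} = - P^{2}$
$D{\left(C,U \right)} = - \frac{768}{7} + \frac{3 U^{2}}{7}$ ($D{\left(C,U \right)} = \frac{3 \left(U U - 16^{2}\right)}{7} = \frac{3 \left(U^{2} - 256\right)}{7} = \frac{3 \left(-256 + U^{2}\right)}{7} = - \frac{768}{7} + \frac{3 U^{2}}{7}$)
$\frac{1}{16105 + D{\left(I{\left(14,14 \right)},y{\left(-13 \right)} \right)}} = \frac{1}{16105 - \left(\frac{768}{7} - \frac{3 \left(-5 + \left(-13\right)^{2}\right)^{2}}{7}\right)} = \frac{1}{16105 - \left(\frac{768}{7} - \frac{3 \left(-5 + 169\right)^{2}}{7}\right)} = \frac{1}{16105 - \left(\frac{768}{7} - \frac{3 \cdot 164^{2}}{7}\right)} = \frac{1}{16105 + \left(- \frac{768}{7} + \frac{3}{7} \cdot 26896\right)} = \frac{1}{16105 + \left(- \frac{768}{7} + \frac{80688}{7}\right)} = \frac{1}{16105 + \frac{79920}{7}} = \frac{1}{\frac{192655}{7}} = \frac{7}{192655}$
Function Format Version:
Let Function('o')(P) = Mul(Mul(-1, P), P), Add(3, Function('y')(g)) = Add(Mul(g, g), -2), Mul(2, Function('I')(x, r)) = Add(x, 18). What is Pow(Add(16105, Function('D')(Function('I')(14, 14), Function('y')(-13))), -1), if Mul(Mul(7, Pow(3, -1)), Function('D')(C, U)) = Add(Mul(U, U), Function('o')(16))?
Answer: Rational(7, 192655) ≈ 3.6334e-5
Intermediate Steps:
Function('I')(x, r) = Add(9, Mul(Rational(1, 2), x)) (Function('I')(x, r) = Mul(Rational(1, 2), Add(x, 18)) = Mul(Rational(1, 2), Add(18, x)) = Add(9, Mul(Rational(1, 2), x)))
Function('y')(g) = Add(-5, Pow(g, 2)) (Function('y')(g) = Add(-3, Add(Mul(g, g), -2)) = Add(-3, Add(Pow(g, 2), -2)) = Add(-3, Add(-2, Pow(g, 2))) = Add(-5, Pow(g, 2)))
Function('o')(P) = Mul(-1, Pow(P, 2))
Function('D')(C, U) = Add(Rational(-768, 7), Mul(Rational(3, 7), Pow(U, 2))) (Function('D')(C, U) = Mul(Rational(3, 7), Add(Mul(U, U), Mul(-1, Pow(16, 2)))) = Mul(Rational(3, 7), Add(Pow(U, 2), Mul(-1, 256))) = Mul(Rational(3, 7), Add(Pow(U, 2), -256)) = Mul(Rational(3, 7), Add(-256, Pow(U, 2))) = Add(Rational(-768, 7), Mul(Rational(3, 7), Pow(U, 2))))
Pow(Add(16105, Function('D')(Function('I')(14, 14), Function('y')(-13))), -1) = Pow(Add(16105, Add(Rational(-768, 7), Mul(Rational(3, 7), Pow(Add(-5, Pow(-13, 2)), 2)))), -1) = Pow(Add(16105, Add(Rational(-768, 7), Mul(Rational(3, 7), Pow(Add(-5, 169), 2)))), -1) = Pow(Add(16105, Add(Rational(-768, 7), Mul(Rational(3, 7), Pow(164, 2)))), -1) = Pow(Add(16105, Add(Rational(-768, 7), Mul(Rational(3, 7), 26896))), -1) = Pow(Add(16105, Add(Rational(-768, 7), Rational(80688, 7))), -1) = Pow(Add(16105, Rational(79920, 7)), -1) = Pow(Rational(192655, 7), -1) = Rational(7, 192655)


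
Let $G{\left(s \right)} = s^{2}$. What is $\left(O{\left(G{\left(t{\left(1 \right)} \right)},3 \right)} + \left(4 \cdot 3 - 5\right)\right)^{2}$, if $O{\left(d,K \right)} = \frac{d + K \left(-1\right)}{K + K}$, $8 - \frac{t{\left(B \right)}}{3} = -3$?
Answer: $35344$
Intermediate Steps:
$t{\left(B \right)} = 33$ ($t{\left(B \right)} = 24 - -9 = 24 + 9 = 33$)
$O{\left(d,K \right)} = \frac{d - K}{2 K}$
$\left(O{\left(G{\left(t{\left(1 \right)} \right)},3 \right)} + \left(4 \cdot 3 - 5\right)\right)^{2} = \left(\frac{33^{2} - 3}{2 \cdot 3} + \left(4 \cdot 3 - 5\right)\right)^{2} = \left(\frac{1}{2} \cdot \frac{1}{3} \left(1089 - 3\right) + \left(12 - 5\right)\right)^{2} = \left(\frac{1}{2} \cdot \frac{1}{3} \cdot 1086 + 7\right)^{2} = \left(181 + 7\right)^{2} = 188^{2} = 35344$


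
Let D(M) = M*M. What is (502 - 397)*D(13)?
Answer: 17745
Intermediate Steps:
D(M) = M²
(502 - 397)*D(13) = (502 - 397)*13² = 105*169 = 17745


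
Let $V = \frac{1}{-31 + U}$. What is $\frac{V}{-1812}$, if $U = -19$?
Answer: $\frac{1}{90600} \approx 1.1038 \cdot 10^{-5}$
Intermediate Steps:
$V = - \frac{1}{50}$ ($V = \frac{1}{-31 - 19} = \frac{1}{-50} = - \frac{1}{50} \approx -0.02$)
$\frac{V}{-1812} = \frac{1}{-1812} \left(- \frac{1}{50}\right) = \left(- \frac{1}{1812}\right) \left(- \frac{1}{50}\right) = \frac{1}{90600}$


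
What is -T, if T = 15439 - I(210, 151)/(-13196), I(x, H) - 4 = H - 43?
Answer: -50933289/3299 ≈ -15439.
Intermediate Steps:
I(x, H) = -39 + H (I(x, H) = 4 + (H - 43) = 4 + (-43 + H) = -39 + H)
T = 50933289/3299 (T = 15439 - (-39 + 151)/(-13196) = 15439 - 112*(-1)/13196 = 15439 - 1*(-28/3299) = 15439 + 28/3299 = 50933289/3299 ≈ 15439.)
-T = -1*50933289/3299 = -50933289/3299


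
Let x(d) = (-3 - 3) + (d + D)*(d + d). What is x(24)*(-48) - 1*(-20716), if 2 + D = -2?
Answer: -25076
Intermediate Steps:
D = -4 (D = -2 - 2 = -4)
x(d) = -6 + 2*d*(-4 + d) (x(d) = (-3 - 3) + (d - 4)*(d + d) = -6 + (-4 + d)*(2*d) = -6 + 2*d*(-4 + d))
x(24)*(-48) - 1*(-20716) = (-6 - 8*24 + 2*24²)*(-48) - 1*(-20716) = (-6 - 192 + 2*576)*(-48) + 20716 = (-6 - 192 + 1152)*(-48) + 20716 = 954*(-48) + 20716 = -45792 + 20716 = -25076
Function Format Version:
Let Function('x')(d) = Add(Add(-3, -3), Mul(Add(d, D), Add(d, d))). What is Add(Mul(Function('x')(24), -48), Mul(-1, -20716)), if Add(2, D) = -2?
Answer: -25076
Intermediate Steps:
D = -4 (D = Add(-2, -2) = -4)
Function('x')(d) = Add(-6, Mul(2, d, Add(-4, d))) (Function('x')(d) = Add(Add(-3, -3), Mul(Add(d, -4), Add(d, d))) = Add(-6, Mul(Add(-4, d), Mul(2, d))) = Add(-6, Mul(2, d, Add(-4, d))))
Add(Mul(Function('x')(24), -48), Mul(-1, -20716)) = Add(Mul(Add(-6, Mul(-8, 24), Mul(2, Pow(24, 2))), -48), Mul(-1, -20716)) = Add(Mul(Add(-6, -192, Mul(2, 576)), -48), 20716) = Add(Mul(Add(-6, -192, 1152), -48), 20716) = Add(Mul(954, -48), 20716) = Add(-45792, 20716) = -25076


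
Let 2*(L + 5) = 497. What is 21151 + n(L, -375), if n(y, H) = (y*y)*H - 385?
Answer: -88855311/4 ≈ -2.2214e+7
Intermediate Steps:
L = 487/2 (L = -5 + (½)*497 = -5 + 497/2 = 487/2 ≈ 243.50)
n(y, H) = -385 + H*y² (n(y, H) = y²*H - 385 = H*y² - 385 = -385 + H*y²)
21151 + n(L, -375) = 21151 + (-385 - 375*(487/2)²) = 21151 + (-385 - 375*237169/4) = 21151 + (-385 - 88938375/4) = 21151 - 88939915/4 = -88855311/4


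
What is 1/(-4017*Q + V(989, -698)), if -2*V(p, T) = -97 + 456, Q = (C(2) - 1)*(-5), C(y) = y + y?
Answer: 2/120151 ≈ 1.6646e-5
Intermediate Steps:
C(y) = 2*y
Q = -15 (Q = (2*2 - 1)*(-5) = (4 - 1)*(-5) = 3*(-5) = -15)
V(p, T) = -359/2 (V(p, T) = -(-97 + 456)/2 = -1/2*359 = -359/2)
1/(-4017*Q + V(989, -698)) = 1/(-4017*(-15) - 359/2) = 1/(60255 - 359/2) = 1/(120151/2) = 2/120151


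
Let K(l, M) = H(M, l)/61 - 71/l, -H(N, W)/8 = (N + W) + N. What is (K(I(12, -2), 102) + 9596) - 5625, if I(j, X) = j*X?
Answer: 5783315/1464 ≈ 3950.4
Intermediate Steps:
I(j, X) = X*j
H(N, W) = -16*N - 8*W (H(N, W) = -8*((N + W) + N) = -8*(W + 2*N) = -16*N - 8*W)
K(l, M) = -71/l - 16*M/61 - 8*l/61 (K(l, M) = (-16*M - 8*l)/61 - 71/l = (-16*M - 8*l)*(1/61) - 71/l = (-16*M/61 - 8*l/61) - 71/l = -71/l - 16*M/61 - 8*l/61)
(K(I(12, -2), 102) + 9596) - 5625 = ((-4331 + 8*(-2*12)*(-(-2)*12 - 2*102))/(61*((-2*12))) + 9596) - 5625 = ((1/61)*(-4331 + 8*(-24)*(-1*(-24) - 204))/(-24) + 9596) - 5625 = ((1/61)*(-1/24)*(-4331 + 8*(-24)*(24 - 204)) + 9596) - 5625 = ((1/61)*(-1/24)*(-4331 + 8*(-24)*(-180)) + 9596) - 5625 = ((1/61)*(-1/24)*(-4331 + 34560) + 9596) - 5625 = ((1/61)*(-1/24)*30229 + 9596) - 5625 = (-30229/1464 + 9596) - 5625 = 14018315/1464 - 5625 = 5783315/1464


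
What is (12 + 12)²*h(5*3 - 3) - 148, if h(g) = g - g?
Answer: -148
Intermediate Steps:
h(g) = 0
(12 + 12)²*h(5*3 - 3) - 148 = (12 + 12)²*0 - 148 = 24²*0 - 148 = 576*0 - 148 = 0 - 148 = -148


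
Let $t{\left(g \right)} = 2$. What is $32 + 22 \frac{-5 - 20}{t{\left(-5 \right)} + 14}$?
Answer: $- \frac{19}{8} \approx -2.375$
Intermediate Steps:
$32 + 22 \frac{-5 - 20}{t{\left(-5 \right)} + 14} = 32 + 22 \frac{-5 - 20}{2 + 14} = 32 + 22 \frac{-5 - 20}{16} = 32 + 22 \left(\left(-25\right) \frac{1}{16}\right) = 32 + 22 \left(- \frac{25}{16}\right) = 32 - \frac{275}{8} = - \frac{19}{8}$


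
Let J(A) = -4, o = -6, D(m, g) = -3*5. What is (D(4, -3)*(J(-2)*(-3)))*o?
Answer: 1080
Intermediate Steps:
D(m, g) = -15
(D(4, -3)*(J(-2)*(-3)))*o = -(-60)*(-3)*(-6) = -15*12*(-6) = -180*(-6) = 1080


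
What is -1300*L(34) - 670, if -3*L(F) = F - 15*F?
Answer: -620810/3 ≈ -2.0694e+5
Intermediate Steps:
L(F) = 14*F/3 (L(F) = -(F - 15*F)/3 = -(-14)*F/3 = 14*F/3)
-1300*L(34) - 670 = -18200*34/3 - 670 = -1300*476/3 - 670 = -618800/3 - 670 = -620810/3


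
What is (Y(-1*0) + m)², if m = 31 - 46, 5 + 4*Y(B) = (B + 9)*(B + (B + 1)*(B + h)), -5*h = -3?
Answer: 22201/100 ≈ 222.01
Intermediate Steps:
h = ⅗ (h = -⅕*(-3) = ⅗ ≈ 0.60000)
Y(B) = -5/4 + (9 + B)*(B + (1 + B)*(⅗ + B))/4 (Y(B) = -5/4 + ((B + 9)*(B + (B + 1)*(B + ⅗)))/4 = -5/4 + ((9 + B)*(B + (1 + B)*(⅗ + B)))/4 = -5/4 + (9 + B)*(B + (1 + B)*(⅗ + B))/4)
m = -15
(Y(-1*0) + m)² = ((⅒ + 6*(-1*0) + (-1*0)³/4 + 29*(-1*0)²/10) - 15)² = ((⅒ + 6*0 + (¼)*0³ + (29/10)*0²) - 15)² = ((⅒ + 0 + (¼)*0 + (29/10)*0) - 15)² = ((⅒ + 0 + 0 + 0) - 15)² = (⅒ - 15)² = (-149/10)² = 22201/100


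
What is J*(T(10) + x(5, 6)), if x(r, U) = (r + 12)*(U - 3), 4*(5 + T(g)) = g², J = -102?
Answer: -7242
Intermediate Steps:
T(g) = -5 + g²/4
x(r, U) = (-3 + U)*(12 + r) (x(r, U) = (12 + r)*(-3 + U) = (-3 + U)*(12 + r))
J*(T(10) + x(5, 6)) = -102*((-5 + (¼)*10²) + (-36 - 3*5 + 12*6 + 6*5)) = -102*((-5 + (¼)*100) + (-36 - 15 + 72 + 30)) = -102*((-5 + 25) + 51) = -102*(20 + 51) = -102*71 = -7242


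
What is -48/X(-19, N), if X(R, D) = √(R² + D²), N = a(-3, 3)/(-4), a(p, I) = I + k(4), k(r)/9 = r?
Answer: -192*√7297/7297 ≈ -2.2477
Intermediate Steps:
k(r) = 9*r
a(p, I) = 36 + I (a(p, I) = I + 9*4 = I + 36 = 36 + I)
N = -39/4 (N = (36 + 3)/(-4) = 39*(-¼) = -39/4 ≈ -9.7500)
X(R, D) = √(D² + R²)
-48/X(-19, N) = -48/√((-39/4)² + (-19)²) = -48/√(1521/16 + 361) = -48*4*√7297/7297 = -192*√7297/7297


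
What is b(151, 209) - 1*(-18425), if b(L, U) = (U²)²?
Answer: 1908048186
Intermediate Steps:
b(L, U) = U⁴
b(151, 209) - 1*(-18425) = 209⁴ - 1*(-18425) = 1908029761 + 18425 = 1908048186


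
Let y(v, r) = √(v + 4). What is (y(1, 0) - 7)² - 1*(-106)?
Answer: 160 - 14*√5 ≈ 128.70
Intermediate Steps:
y(v, r) = √(4 + v)
(y(1, 0) - 7)² - 1*(-106) = (√(4 + 1) - 7)² - 1*(-106) = (√5 - 7)² + 106 = (-7 + √5)² + 106 = 106 + (-7 + √5)²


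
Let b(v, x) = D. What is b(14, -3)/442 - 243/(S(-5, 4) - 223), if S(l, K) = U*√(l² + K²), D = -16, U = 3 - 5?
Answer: 11579249/10953865 - 486*√41/49565 ≈ 0.99431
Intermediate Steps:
U = -2
b(v, x) = -16
S(l, K) = -2*√(K² + l²) (S(l, K) = -2*√(l² + K²) = -2*√(K² + l²))
b(14, -3)/442 - 243/(S(-5, 4) - 223) = -16/442 - 243/(-2*√(4² + (-5)²) - 223) = -16*1/442 - 243/(-2*√(16 + 25) - 223) = -8/221 - 243/(-2*√41 - 223) = -8/221 - 243/(-223 - 2*√41)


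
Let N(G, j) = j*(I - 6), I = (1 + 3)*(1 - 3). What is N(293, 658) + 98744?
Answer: 89532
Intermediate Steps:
I = -8 (I = 4*(-2) = -8)
N(G, j) = -14*j (N(G, j) = j*(-8 - 6) = j*(-14) = -14*j)
N(293, 658) + 98744 = -14*658 + 98744 = -9212 + 98744 = 89532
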